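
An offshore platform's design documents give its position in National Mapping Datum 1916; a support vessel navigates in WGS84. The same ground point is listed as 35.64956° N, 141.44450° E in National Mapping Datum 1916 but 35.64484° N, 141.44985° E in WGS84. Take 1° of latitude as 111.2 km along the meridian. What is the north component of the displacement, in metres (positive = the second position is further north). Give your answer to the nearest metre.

ΔN = -525 m

Δφ = 35.64484° − 35.64956° = -0.00472°; Δλ = 141.44985° − 141.44450° = +0.00535°.
ΔN = Δφ × 111200 = -524.9 m; ΔE = Δλ × 111200 × cos(35.64956°) = +0.00535 × 111200 × 0.812597 = 483.4 m.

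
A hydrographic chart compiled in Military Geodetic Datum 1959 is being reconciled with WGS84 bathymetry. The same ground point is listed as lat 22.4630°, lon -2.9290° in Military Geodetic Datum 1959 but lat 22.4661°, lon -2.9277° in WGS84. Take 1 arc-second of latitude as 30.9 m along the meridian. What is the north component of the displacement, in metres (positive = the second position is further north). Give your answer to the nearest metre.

Δφ = 22.4661° − 22.4630° = +0.0031°; Δλ = -2.9277° − -2.9290° = +0.0013°.
1° of latitude = 3600 × 30.90 = 111240 m.
ΔN = Δφ × 111240 = 344.8 m; ΔE = Δλ × 111240 × cos(22.4630°) = +0.0013 × 111240 × 0.924126 = 133.6 m.

ΔN = 345 m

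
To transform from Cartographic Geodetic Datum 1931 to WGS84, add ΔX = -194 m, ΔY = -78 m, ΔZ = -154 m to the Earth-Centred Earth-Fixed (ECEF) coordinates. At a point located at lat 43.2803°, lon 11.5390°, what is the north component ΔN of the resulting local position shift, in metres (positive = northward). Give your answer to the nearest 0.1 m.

ΔN = 28.9 m

The local north axis is (−sin φ cos λ, −sin φ sin λ, cos φ), giving ΔN = 130.312 + 10.697 − 112.113 = 28.90 m.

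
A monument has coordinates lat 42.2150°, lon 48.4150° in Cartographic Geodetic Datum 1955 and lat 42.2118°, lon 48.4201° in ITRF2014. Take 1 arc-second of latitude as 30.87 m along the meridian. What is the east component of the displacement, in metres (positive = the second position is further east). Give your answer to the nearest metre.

Δφ = 42.2118° − 42.2150° = -0.0032°; Δλ = 48.4201° − 48.4150° = +0.0051°.
1° of latitude = 3600 × 30.87 = 111132 m.
ΔN = Δφ × 111132 = -355.6 m; ΔE = Δλ × 111132 × cos(42.2150°) = +0.0051 × 111132 × 0.740629 = 419.8 m.

ΔE = 420 m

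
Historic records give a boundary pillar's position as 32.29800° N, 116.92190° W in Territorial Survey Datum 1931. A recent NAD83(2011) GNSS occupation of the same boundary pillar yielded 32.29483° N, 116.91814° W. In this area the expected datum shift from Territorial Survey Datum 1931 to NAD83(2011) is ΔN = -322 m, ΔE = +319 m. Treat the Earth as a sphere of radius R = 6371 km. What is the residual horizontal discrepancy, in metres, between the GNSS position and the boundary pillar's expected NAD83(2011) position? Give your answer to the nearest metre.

Observed coordinate differences: Δφ = -0.00317°, Δλ = +0.00376°.
Converting to metres (1° lat = 111195 m, cos φ = 0.845280): observed ΔN = -352.5 m, observed ΔE = 353.4 m.
Subtracting the expected shift leaves a residual of -352.5 − (-322) = -30.5 m north and 353.4 − (319) = 34.4 m east.
Residual distance = √((-30.5)² + 34.4²) = 46.0 m.

46 m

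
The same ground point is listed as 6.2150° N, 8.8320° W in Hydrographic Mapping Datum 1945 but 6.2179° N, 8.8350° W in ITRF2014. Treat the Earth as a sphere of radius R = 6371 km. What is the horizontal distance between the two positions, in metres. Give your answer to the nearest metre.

463 m

Δφ = 6.2179° − 6.2150° = +0.0029°; Δλ = -8.8350° − -8.8320° = -0.0030°.
1° along a meridian = πR/180 = 111195 m.
ΔN = Δφ × 111195 = 322.5 m; ΔE = Δλ × 111195 × cos(6.2150°) = -0.0030 × 111195 × 0.994123 = -331.6 m.
Distance = √(ΔE² + ΔN²) = √((-331.6)² + 322.5²) = 462.6 m.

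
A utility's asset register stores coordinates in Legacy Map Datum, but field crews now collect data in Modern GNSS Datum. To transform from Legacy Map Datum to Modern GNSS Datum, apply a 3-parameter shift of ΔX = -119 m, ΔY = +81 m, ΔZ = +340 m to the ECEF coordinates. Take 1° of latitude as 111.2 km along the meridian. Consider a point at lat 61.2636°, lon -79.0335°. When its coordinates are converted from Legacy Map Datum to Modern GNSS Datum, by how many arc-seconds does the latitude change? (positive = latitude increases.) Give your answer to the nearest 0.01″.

Δφ = 8.19″

sin φ = 0.876841, cos φ = 0.480781, sin λ = -0.981739, cos λ = 0.190235.
North component: ΔN = −sin φ cos λ·ΔX − sin φ sin λ·ΔY + cos φ·ΔZ = −(0.876841)(0.190235)(-119) − (0.876841)(-0.981739)(81) + (0.480781)(340) = 253.04 m.
1° of latitude spans 111200 m, so Δφ = 253.04 / 111200 × 3600 = 8.192″.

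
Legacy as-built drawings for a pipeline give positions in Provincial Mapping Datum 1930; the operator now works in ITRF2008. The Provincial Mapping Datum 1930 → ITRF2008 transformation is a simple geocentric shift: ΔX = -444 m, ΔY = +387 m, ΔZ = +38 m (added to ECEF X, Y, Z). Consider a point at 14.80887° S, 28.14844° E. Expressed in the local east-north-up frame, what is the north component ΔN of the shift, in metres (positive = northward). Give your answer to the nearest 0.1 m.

ΔN = -16.7 m

At φ = -14.80887°, λ = 28.14844°: sin φ = -0.255595, cos φ = 0.966784, sin λ = 0.471757, cos λ = 0.881728.
ΔN = −sin φ cos λ·ΔX − sin φ sin λ·ΔY + cos φ·ΔZ = −(-0.255595)(0.881728)(-444) − (-0.255595)(0.471757)(387) + (0.966784)(38) = -16.66 m.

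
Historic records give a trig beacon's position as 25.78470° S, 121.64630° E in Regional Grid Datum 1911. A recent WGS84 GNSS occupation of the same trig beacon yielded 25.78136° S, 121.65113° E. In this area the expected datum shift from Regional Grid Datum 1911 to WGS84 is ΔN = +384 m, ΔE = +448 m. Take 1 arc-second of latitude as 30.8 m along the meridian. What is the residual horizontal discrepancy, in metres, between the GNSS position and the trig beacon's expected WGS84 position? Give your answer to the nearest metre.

Observed coordinate differences: Δφ = +0.00334°, Δλ = +0.00483°.
Converting to metres (1° lat = 110880 m, cos φ = 0.900435): observed ΔN = 370.3 m, observed ΔE = 482.2 m.
Subtracting the expected shift leaves a residual of 370.3 − (384) = -13.7 m north and 482.2 − (448) = 34.2 m east.
Residual distance = √((-13.7)² + 34.2²) = 36.9 m.

37 m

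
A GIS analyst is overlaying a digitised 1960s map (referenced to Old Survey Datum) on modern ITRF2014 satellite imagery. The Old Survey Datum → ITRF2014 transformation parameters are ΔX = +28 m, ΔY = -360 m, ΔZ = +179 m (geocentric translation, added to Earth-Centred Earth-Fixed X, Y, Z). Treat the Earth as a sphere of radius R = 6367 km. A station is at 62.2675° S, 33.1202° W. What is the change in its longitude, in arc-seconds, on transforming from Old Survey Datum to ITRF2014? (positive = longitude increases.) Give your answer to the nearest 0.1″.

sin φ = -0.885130, cos φ = 0.465344, sin λ = -0.546397, cos λ = 0.837526.
East component: ΔE = −sin λ·ΔX + cos λ·ΔY = −(-0.546397)(28) + (0.837526)(-360) = -286.21 m.
1° of latitude spans πR/180 = 111125 m; at latitude φ, 1° of longitude spans that × cos φ = 51711.4 m, so Δλ = -286.21 / 51711.4 × 3600 = -19.925″.

Δλ = -19.9″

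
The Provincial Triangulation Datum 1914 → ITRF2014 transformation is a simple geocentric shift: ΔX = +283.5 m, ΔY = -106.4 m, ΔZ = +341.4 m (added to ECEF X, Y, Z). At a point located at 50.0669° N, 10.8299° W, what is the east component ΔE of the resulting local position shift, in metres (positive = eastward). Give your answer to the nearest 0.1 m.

At φ = 50.0669°, λ = -10.8299°: sin φ = 0.766794, cos φ = 0.641893, sin λ = -0.187894, cos λ = 0.982189.
ΔE = −sin λ·ΔX + cos λ·ΔY = −(-0.187894)·(283.5) + (0.982189)·(-106.4) = -51.24 m.

ΔE = -51.2 m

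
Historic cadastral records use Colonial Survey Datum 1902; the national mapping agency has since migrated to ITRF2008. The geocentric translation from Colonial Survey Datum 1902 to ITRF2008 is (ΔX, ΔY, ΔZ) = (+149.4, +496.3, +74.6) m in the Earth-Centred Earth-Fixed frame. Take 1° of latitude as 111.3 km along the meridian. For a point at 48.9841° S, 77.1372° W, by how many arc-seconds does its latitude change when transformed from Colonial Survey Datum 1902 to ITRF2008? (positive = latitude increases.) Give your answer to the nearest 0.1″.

sin φ = -0.754527, cos φ = 0.656268, sin λ = -0.974906, cos λ = 0.222617.
North component: ΔN = −sin φ cos λ·ΔX − sin φ sin λ·ΔY + cos φ·ΔZ = −(-0.754527)(0.222617)(149.4) − (-0.754527)(-0.974906)(496.3) + (0.656268)(74.6) = -291.02 m.
1° of latitude spans 111300 m, so Δφ = -291.02 / 111300 × 3600 = -9.413″.

Δφ = -9.4″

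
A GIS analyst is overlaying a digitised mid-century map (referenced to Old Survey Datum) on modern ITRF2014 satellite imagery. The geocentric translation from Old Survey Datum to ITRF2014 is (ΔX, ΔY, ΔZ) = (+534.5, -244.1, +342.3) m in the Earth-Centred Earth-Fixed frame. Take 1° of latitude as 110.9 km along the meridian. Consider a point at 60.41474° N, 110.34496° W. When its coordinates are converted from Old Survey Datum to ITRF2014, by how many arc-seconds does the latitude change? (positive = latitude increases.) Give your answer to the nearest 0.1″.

sin φ = 0.869622, cos φ = 0.493718, sin λ = -0.937616, cos λ = -0.347672.
North component: ΔN = −sin φ cos λ·ΔX − sin φ sin λ·ΔY + cos φ·ΔZ = −(0.869622)(-0.347672)(534.5) − (0.869622)(-0.937616)(-244.1) + (0.493718)(342.3) = 131.57 m.
1° of latitude spans 110900 m, so Δφ = 131.57 / 110900 × 3600 = 4.271″.

Δφ = 4.3″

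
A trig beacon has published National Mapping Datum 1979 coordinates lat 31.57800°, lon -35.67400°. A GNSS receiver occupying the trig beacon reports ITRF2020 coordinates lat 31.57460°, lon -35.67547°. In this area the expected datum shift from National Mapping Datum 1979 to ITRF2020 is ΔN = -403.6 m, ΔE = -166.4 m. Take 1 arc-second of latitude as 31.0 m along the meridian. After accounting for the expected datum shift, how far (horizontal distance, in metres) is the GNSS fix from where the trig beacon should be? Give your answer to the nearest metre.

36 m

Observed coordinate differences: Δφ = -0.00340°, Δλ = -0.00147°.
Converting to metres (1° lat = 111600 m, cos φ = 0.851928): observed ΔN = -379.4 m, observed ΔE = -139.8 m.
Subtracting the expected shift leaves a residual of -379.4 − (-403.6) = 24.2 m north and -139.8 − (-166.4) = 26.6 m east.
Residual distance = √(24.2² + 26.6²) = 36.0 m.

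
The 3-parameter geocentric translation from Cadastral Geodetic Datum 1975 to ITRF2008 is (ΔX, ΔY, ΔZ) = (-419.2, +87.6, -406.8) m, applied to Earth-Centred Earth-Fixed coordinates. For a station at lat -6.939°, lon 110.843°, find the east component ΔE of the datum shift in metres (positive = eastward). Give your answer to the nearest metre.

At φ = -6.939°, λ = 110.843°: sin φ = -0.120813, cos φ = 0.992675, sin λ = 0.934559, cos λ = -0.355808.
ΔE = −sin λ·ΔX + cos λ·ΔY = −(0.934559)·(-419.2) + (-0.355808)·(87.6) = 360.60 m.

ΔE = 361 m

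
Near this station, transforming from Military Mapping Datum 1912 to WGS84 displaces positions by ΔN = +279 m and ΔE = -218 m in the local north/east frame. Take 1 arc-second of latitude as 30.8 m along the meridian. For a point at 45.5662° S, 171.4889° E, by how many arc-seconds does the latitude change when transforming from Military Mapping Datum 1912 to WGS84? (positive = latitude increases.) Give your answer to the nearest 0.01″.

Δφ = 9.06″

1″ of latitude = 30.80 m, so Δφ = 279.0 / 30.80 = 9.058″.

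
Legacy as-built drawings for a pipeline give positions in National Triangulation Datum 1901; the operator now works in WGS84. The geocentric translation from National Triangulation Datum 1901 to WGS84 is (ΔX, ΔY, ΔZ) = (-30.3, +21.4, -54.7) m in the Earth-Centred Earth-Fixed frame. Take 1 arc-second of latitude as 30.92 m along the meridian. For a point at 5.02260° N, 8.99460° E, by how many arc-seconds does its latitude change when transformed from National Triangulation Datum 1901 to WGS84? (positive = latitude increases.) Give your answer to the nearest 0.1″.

Δφ = -1.7″

sin φ = 0.087549, cos φ = 0.996160, sin λ = 0.156341, cos λ = 0.987703.
North component: ΔN = −sin φ cos λ·ΔX − sin φ sin λ·ΔY + cos φ·ΔZ = −(0.087549)(0.987703)(-30.3) − (0.087549)(0.156341)(21.4) + (0.996160)(-54.7) = -52.16 m.
1° of latitude spans 3600 × 30.92 = 111312 m, so Δφ = -52.16 / 111312 × 3600 = -1.687″.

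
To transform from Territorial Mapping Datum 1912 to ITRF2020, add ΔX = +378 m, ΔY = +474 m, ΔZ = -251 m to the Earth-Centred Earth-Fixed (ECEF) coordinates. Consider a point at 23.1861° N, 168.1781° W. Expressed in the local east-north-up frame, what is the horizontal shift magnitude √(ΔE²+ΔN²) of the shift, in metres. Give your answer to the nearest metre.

At φ = 23.1861°, λ = -168.1781°: sin φ = 0.393719, cos φ = 0.919231, sin λ = -0.204870, cos λ = -0.978789.
ΔE = −sin λ·ΔX + cos λ·ΔY = −(-0.204870)·(378) + (-0.978789)·(474) = -386.51 m.
ΔN = −sin φ cos λ·ΔX − sin φ sin λ·ΔY + cos φ·ΔZ = −(0.393719)(-0.978789)(378) − (0.393719)(-0.204870)(474) + (0.919231)(-251) = -46.82 m.
Horizontal magnitude = √(ΔE² + ΔN²) = √((-386.51)² + (-46.82)²) = 389.33 m.

389 m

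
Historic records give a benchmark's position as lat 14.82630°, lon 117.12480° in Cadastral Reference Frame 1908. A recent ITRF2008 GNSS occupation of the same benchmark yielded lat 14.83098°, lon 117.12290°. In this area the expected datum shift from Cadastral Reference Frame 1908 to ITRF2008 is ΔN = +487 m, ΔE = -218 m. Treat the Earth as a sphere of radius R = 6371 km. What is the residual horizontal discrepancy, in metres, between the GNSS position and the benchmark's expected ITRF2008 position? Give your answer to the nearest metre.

36 m

Observed coordinate differences: Δφ = +0.00468°, Δλ = -0.00190°.
Converting to metres (1° lat = 111195 m, cos φ = 0.966706): observed ΔN = 520.4 m, observed ΔE = -204.2 m.
Subtracting the expected shift leaves a residual of 520.4 − (487) = 33.4 m north and -204.2 − (-218) = 13.8 m east.
Residual distance = √(33.4² + 13.8²) = 36.1 m.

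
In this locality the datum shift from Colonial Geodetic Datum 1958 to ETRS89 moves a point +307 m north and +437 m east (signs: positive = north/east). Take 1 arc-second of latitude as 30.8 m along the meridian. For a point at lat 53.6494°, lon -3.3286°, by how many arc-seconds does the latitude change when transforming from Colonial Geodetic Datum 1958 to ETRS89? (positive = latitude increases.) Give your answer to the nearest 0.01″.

Δφ = 9.97″

1″ of latitude = 30.80 m, so Δφ = 307.0 / 30.80 = 9.968″.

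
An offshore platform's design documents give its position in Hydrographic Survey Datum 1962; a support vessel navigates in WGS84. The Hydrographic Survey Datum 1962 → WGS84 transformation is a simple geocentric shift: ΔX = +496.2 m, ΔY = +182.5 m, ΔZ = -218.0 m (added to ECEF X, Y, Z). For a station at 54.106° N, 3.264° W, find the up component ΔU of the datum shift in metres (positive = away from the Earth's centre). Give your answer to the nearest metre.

The local up (radial) axis is (cos φ cos λ, cos φ sin λ, sin φ), giving ΔU = 290.444 − 6.092 − 176.602 = 107.75 m.

ΔU = 108 m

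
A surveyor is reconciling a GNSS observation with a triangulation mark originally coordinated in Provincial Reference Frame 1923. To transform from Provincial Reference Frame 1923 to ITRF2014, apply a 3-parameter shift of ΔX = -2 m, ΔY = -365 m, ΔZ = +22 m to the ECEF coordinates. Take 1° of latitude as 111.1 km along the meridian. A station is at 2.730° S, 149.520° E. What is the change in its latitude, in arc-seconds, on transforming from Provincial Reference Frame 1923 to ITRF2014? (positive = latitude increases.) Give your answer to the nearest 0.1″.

sin φ = -0.047629, cos φ = 0.998865, sin λ = 0.507238, cos λ = -0.861806.
North component: ΔN = −sin φ cos λ·ΔX − sin φ sin λ·ΔY + cos φ·ΔZ = −(-0.047629)(-0.861806)(-2) − (-0.047629)(0.507238)(-365) + (0.998865)(22) = 13.24 m.
1° of latitude spans 111100 m, so Δφ = 13.24 / 111100 × 3600 = 0.429″.

Δφ = 0.4″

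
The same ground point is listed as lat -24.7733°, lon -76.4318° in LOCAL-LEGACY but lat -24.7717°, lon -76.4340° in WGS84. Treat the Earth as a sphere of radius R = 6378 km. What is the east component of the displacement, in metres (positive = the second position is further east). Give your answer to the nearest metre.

ΔE = -222 m

Δφ = -24.7717° − -24.7733° = +0.0016°; Δλ = -76.4340° − -76.4318° = -0.0022°.
1° along a meridian = πR/180 = 111317 m.
ΔN = Δφ × 111317 = 178.1 m; ΔE = Δλ × 111317 × cos(-24.7733°) = -0.0022 × 111317 × 0.907973 = -222.4 m.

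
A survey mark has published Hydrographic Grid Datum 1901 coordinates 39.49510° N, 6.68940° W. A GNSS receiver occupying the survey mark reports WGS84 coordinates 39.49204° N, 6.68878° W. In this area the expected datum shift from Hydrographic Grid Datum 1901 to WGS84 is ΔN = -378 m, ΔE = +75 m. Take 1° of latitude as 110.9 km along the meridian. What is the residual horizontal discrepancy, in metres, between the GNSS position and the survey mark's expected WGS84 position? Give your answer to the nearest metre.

44 m

Observed coordinate differences: Δφ = -0.00306°, Δλ = +0.00062°.
Converting to metres (1° lat = 110900 m, cos φ = 0.771679): observed ΔN = -339.4 m, observed ΔE = 53.1 m.
Subtracting the expected shift leaves a residual of -339.4 − (-378) = 38.6 m north and 53.1 − (75) = -21.9 m east.
Residual distance = √(38.6² + (-21.9)²) = 44.4 m.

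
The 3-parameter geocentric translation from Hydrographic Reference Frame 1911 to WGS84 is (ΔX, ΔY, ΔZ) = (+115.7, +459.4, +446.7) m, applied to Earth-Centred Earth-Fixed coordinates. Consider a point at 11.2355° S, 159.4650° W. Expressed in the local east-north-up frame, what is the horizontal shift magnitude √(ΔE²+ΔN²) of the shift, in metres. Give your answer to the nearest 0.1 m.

At φ = -11.2355°, λ = -159.4650°: sin φ = -0.194842, cos φ = 0.980835, sin λ = -0.350779, cos λ = -0.936458.
ΔE = −sin λ·ΔX + cos λ·ΔY = −(-0.350779)·(115.7) + (-0.936458)·(459.4) = -389.62 m.
ΔN = −sin φ cos λ·ΔX − sin φ sin λ·ΔY + cos φ·ΔZ = −(-0.194842)(-0.936458)(115.7) − (-0.194842)(-0.350779)(459.4) + (0.980835)(446.7) = 385.63 m.
Horizontal magnitude = √(ΔE² + ΔN²) = √((-389.62)² + 385.63²) = 548.19 m.

548.2 m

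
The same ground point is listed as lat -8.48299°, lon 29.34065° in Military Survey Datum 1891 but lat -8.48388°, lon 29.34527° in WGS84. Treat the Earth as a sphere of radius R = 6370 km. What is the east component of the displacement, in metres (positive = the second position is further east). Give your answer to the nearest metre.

ΔE = 508 m

Δφ = -8.48388° − -8.48299° = -0.00089°; Δλ = 29.34527° − 29.34065° = +0.00462°.
1° along a meridian = πR/180 = 111177 m.
ΔN = Δφ × 111177 = -98.9 m; ΔE = Δλ × 111177 × cos(-8.48299°) = +0.00462 × 111177 × 0.989060 = 508.0 m.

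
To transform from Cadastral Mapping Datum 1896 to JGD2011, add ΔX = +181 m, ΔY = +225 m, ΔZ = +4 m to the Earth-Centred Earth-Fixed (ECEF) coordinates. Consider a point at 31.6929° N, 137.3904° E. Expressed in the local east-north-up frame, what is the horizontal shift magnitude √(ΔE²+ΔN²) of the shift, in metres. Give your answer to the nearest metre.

The local east axis at (φ, λ) is (−sin λ, cos λ, 0), so ΔE = −sin(137.3904°)·181 + cos(137.3904°)·225 = -288.13 m.
The local north axis is (−sin φ cos λ, −sin φ sin λ, cos φ), giving ΔN = 69.986 − 80.026 + 3.404 = -6.64 m.
Horizontal magnitude = √(ΔE² + ΔN²) = √((-288.13)² + (-6.64)²) = 288.21 m.

288 m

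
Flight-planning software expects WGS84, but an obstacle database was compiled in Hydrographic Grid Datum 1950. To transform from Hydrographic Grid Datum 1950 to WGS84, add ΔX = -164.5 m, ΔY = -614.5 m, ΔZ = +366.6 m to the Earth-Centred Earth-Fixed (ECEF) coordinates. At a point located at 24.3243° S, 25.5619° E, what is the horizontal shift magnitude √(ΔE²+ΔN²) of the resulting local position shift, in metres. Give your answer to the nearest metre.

510 m

The local east axis at (φ, λ) is (−sin λ, cos λ, 0), so ΔE = −sin(25.5619°)·(-164.5) + cos(25.5619°)·(-614.5) = -483.37 m.
The local north axis is (−sin φ cos λ, −sin φ sin λ, cos φ), giving ΔN = -61.126 − 109.215 + 334.056 = 163.72 m.
Horizontal magnitude = √(ΔE² + ΔN²) = √((-483.37)² + 163.72²) = 510.35 m.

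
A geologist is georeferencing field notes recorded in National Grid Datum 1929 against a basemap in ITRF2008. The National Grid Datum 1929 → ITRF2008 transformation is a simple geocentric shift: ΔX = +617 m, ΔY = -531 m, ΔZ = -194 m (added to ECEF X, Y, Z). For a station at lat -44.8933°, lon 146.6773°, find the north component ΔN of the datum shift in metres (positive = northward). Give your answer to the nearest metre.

ΔN = -707 m

At φ = -44.8933°, λ = 146.6773°: sin φ = -0.705789, cos φ = 0.708422, sin λ = 0.549354, cos λ = -0.835590.
ΔN = −sin φ cos λ·ΔX − sin φ sin λ·ΔY + cos φ·ΔZ = −(-0.705789)(-0.835590)(617) − (-0.705789)(0.549354)(-531) + (0.708422)(-194) = -707.19 m.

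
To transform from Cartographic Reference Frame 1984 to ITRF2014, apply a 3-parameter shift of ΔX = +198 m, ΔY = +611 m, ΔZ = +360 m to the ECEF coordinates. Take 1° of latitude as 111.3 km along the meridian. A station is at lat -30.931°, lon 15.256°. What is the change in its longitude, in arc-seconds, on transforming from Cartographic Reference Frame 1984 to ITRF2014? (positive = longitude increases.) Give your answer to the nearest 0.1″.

Δλ = 20.3″

sin φ = -0.514005, cos φ = 0.857787, sin λ = 0.263132, cos λ = 0.964760.
East component: ΔE = −sin λ·ΔX + cos λ·ΔY = −(0.263132)(198) + (0.964760)(611) = 537.37 m.
1° of latitude spans 111300 m; at latitude φ, 1° of longitude spans that × cos φ = 95471.7 m, so Δλ = 537.37 / 95471.7 × 3600 = 20.263″.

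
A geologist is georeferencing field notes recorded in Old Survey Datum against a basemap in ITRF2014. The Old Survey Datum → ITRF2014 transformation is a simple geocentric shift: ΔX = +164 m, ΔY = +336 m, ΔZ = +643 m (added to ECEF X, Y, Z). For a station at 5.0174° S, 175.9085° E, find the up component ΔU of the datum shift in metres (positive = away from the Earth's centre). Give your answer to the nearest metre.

At φ = -5.0174°, λ = 175.9085°: sin φ = -0.087458, cos φ = 0.996168, sin λ = 0.071349, cos λ = -0.997451.
ΔU = cos φ cos λ·ΔX + cos φ sin λ·ΔY + sin φ·ΔZ = (0.996168)(-0.997451)(164) + (0.996168)(0.071349)(336) + (-0.087458)(643) = -195.31 m.

ΔU = -195 m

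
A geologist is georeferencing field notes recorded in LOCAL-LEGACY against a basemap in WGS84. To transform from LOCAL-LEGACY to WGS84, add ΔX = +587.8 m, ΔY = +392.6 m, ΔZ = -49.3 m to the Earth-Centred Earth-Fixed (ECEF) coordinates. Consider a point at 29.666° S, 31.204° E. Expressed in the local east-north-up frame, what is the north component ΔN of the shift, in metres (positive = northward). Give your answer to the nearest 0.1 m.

ΔN = 306.7 m

At φ = -29.666°, λ = 31.204°: sin φ = -0.494943, cos φ = 0.868925, sin λ = 0.518087, cos λ = 0.855328.
ΔN = −sin φ cos λ·ΔX − sin φ sin λ·ΔY + cos φ·ΔZ = −(-0.494943)(0.855328)(587.8) − (-0.494943)(0.518087)(392.6) + (0.868925)(-49.3) = 306.67 m.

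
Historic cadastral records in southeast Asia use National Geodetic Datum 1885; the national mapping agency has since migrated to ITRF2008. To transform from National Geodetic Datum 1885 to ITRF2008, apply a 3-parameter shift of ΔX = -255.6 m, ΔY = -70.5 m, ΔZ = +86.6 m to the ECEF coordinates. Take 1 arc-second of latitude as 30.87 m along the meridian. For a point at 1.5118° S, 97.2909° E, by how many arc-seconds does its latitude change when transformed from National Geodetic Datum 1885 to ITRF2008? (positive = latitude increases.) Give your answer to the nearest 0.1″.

Δφ = 2.8″

sin φ = -0.026383, cos φ = 0.999652, sin λ = 0.991915, cos λ = -0.126907.
North component: ΔN = −sin φ cos λ·ΔX − sin φ sin λ·ΔY + cos φ·ΔZ = −(-0.026383)(-0.126907)(-255.6) − (-0.026383)(0.991915)(-70.5) + (0.999652)(86.6) = 85.58 m.
1° of latitude spans 3600 × 30.87 = 111132 m, so Δφ = 85.58 / 111132 × 3600 = 2.772″.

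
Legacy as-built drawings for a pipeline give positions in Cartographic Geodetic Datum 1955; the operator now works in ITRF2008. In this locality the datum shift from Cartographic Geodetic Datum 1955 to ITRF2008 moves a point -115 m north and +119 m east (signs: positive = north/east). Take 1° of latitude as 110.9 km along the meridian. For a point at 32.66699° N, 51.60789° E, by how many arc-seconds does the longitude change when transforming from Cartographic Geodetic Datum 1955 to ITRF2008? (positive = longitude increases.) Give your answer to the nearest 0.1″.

Δλ = 4.6″

At latitude 32.66699°, cos φ = 0.841822.
1° of longitude at this latitude = 110.9 × cos φ = 93.36 km, so Δλ = 119.0 / 93358.0 = 0.0012747° = 4.589″.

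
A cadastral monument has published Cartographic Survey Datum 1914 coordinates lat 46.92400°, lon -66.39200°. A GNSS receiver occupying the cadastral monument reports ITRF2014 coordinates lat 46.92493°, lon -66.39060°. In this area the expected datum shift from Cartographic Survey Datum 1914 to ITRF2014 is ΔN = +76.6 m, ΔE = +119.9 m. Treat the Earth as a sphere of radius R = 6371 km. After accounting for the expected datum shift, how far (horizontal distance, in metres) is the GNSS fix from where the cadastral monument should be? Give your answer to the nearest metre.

30 m

Observed coordinate differences: Δφ = +0.00093°, Δλ = +0.00140°.
Converting to metres (1° lat = 111195 m, cos φ = 0.682968): observed ΔN = 103.4 m, observed ΔE = 106.3 m.
Subtracting the expected shift leaves a residual of 103.4 − (76.6) = 26.8 m north and 106.3 − (119.9) = -13.6 m east.
Residual distance = √(26.8² + (-13.6)²) = 30.1 m.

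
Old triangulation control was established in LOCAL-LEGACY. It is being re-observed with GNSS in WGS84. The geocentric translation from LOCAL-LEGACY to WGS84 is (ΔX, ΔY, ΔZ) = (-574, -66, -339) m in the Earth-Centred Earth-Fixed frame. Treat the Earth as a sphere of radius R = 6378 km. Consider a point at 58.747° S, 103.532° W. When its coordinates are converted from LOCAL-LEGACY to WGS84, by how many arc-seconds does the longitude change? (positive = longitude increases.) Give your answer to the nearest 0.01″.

Δλ = -33.82″

sin φ = -0.854885, cos φ = 0.518818, sin λ = -0.972239, cos λ = -0.233988.
East component: ΔE = −sin λ·ΔX + cos λ·ΔY = −(-0.972239)(-574) + (-0.233988)(-66) = -542.62 m.
1° of latitude spans πR/180 = 111317 m; at latitude φ, 1° of longitude spans that × cos φ = 57753.3 m, so Δλ = -542.62 / 57753.3 × 3600 = -33.824″.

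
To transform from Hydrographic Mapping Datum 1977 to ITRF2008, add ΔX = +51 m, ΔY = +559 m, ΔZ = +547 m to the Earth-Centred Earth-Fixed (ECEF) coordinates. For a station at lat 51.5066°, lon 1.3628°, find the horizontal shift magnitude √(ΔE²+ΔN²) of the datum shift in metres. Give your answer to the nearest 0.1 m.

628.6 m

The local east axis at (φ, λ) is (−sin λ, cos λ, 0), so ΔE = −sin(1.3628°)·51 + cos(1.3628°)·559 = 557.63 m.
The local north axis is (−sin φ cos λ, −sin φ sin λ, cos φ), giving ΔN = -39.905 − 10.406 + 340.466 = 290.16 m.
Horizontal magnitude = √(ΔE² + ΔN²) = √(557.63² + 290.16²) = 628.60 m.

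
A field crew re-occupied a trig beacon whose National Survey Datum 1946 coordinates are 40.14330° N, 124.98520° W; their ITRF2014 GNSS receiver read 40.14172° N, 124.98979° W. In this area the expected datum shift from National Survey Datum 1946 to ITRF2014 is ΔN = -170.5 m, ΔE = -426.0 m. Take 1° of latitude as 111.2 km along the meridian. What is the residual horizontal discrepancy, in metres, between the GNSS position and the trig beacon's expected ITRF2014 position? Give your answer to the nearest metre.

36 m

Observed coordinate differences: Δφ = -0.00158°, Δλ = -0.00459°.
Converting to metres (1° lat = 111200 m, cos φ = 0.764434): observed ΔN = -175.7 m, observed ΔE = -390.2 m.
Subtracting the expected shift leaves a residual of -175.7 − (-170.5) = -5.2 m north and -390.2 − (-426.0) = 35.8 m east.
Residual distance = √((-5.2)² + 35.8²) = 36.2 m.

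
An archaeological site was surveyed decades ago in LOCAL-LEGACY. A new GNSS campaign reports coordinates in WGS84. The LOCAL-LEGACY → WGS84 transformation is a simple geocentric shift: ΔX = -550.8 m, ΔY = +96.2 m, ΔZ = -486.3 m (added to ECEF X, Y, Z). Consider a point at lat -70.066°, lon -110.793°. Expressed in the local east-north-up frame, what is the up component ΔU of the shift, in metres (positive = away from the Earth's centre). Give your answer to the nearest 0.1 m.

At φ = -70.066°, λ = -110.793°: sin φ = -0.940086, cos φ = 0.340937, sin λ = -0.934869, cos λ = -0.354993.
ΔU = cos φ cos λ·ΔX + cos φ sin λ·ΔY + sin φ·ΔZ = (0.340937)(-0.354993)(-550.8) + (0.340937)(-0.934869)(96.2) + (-0.940086)(-486.3) = 493.17 m.

ΔU = 493.2 m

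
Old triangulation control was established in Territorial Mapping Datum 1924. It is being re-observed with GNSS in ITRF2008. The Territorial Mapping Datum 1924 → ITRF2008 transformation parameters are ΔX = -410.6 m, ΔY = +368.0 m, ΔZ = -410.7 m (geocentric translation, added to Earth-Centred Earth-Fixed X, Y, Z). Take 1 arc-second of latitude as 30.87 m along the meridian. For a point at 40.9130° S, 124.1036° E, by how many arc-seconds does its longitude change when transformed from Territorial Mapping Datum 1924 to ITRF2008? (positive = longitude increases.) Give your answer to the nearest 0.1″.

sin φ = -0.654912, cos φ = 0.755705, sin λ = 0.828025, cos λ = -0.560691.
East component: ΔE = −sin λ·ΔX + cos λ·ΔY = −(0.828025)(-410.6) + (-0.560691)(368.0) = 133.65 m.
1° of latitude spans 3600 × 30.87 = 111132 m; at latitude φ, 1° of longitude spans that × cos φ = 83983.0 m, so Δλ = 133.65 / 83983.0 × 3600 = 5.729″.

Δλ = 5.7″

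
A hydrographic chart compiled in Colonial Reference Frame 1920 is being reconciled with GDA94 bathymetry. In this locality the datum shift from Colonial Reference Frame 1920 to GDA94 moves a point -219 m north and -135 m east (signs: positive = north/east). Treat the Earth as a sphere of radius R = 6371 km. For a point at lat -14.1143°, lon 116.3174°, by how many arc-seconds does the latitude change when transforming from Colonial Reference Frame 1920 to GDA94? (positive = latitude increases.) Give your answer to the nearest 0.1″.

On a sphere of radius R, 1 rad of latitude = R, so Δφ = ΔN / R = -219.0 / 6371000 = -3.4375e-05 rad = -7.090″.

Δφ = -7.1″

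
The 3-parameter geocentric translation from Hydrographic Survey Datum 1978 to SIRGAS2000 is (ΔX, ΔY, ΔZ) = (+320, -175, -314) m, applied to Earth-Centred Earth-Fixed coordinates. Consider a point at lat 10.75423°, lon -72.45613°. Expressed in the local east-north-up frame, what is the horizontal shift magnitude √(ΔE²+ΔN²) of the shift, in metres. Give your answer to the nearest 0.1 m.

437.7 m

At φ = 10.75423°, λ = -72.45613°: sin φ = 0.186597, cos φ = 0.982437, sin λ = -0.953486, cos λ = 0.301436.
ΔE = −sin λ·ΔX + cos λ·ΔY = −(-0.953486)·(320) + (0.301436)·(-175) = 252.36 m.
ΔN = −sin φ cos λ·ΔX − sin φ sin λ·ΔY + cos φ·ΔZ = −(0.186597)(0.301436)(320) − (0.186597)(-0.953486)(-175) + (0.982437)(-314) = -357.62 m.
Horizontal magnitude = √(ΔE² + ΔN²) = √(252.36² + (-357.62)²) = 437.70 m.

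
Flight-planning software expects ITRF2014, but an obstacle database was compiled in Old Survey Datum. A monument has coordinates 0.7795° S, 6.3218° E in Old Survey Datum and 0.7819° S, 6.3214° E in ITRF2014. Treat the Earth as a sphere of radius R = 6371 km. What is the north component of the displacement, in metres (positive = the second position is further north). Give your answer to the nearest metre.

Δφ = -0.7819° − -0.7795° = -0.0024°; Δλ = 6.3214° − 6.3218° = -0.0004°.
1° along a meridian = πR/180 = 111195 m.
ΔN = Δφ × 111195 = -266.9 m; ΔE = Δλ × 111195 × cos(-0.7795°) = -0.0004 × 111195 × 0.999907 = -44.5 m.

ΔN = -267 m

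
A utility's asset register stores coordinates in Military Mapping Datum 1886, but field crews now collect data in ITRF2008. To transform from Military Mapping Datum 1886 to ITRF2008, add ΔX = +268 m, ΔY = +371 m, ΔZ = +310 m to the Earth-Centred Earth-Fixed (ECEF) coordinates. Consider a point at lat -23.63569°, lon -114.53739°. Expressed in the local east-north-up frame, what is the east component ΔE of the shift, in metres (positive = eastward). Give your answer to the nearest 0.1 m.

The local east axis at (φ, λ) is (−sin λ, cos λ, 0), so ΔE = −sin(-114.53739°)·268 + cos(-114.53739°)·371 = 89.73 m.

ΔE = 89.7 m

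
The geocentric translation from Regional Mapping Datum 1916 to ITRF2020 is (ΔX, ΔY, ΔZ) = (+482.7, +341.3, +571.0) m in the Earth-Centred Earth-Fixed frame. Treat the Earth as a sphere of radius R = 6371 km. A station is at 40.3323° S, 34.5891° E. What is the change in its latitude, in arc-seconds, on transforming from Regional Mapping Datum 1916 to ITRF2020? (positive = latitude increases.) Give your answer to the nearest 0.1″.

sin φ = -0.647220, cos φ = 0.762304, sin λ = 0.567687, cos λ = 0.823244.
North component: ΔN = −sin φ cos λ·ΔX − sin φ sin λ·ΔY + cos φ·ΔZ = −(-0.647220)(0.823244)(482.7) − (-0.647220)(0.567687)(341.3) + (0.762304)(571.0) = 817.87 m.
1° of latitude spans πR/180 = 111195 m, so Δφ = 817.87 / 111195 × 3600 = 26.479″.

Δφ = 26.5″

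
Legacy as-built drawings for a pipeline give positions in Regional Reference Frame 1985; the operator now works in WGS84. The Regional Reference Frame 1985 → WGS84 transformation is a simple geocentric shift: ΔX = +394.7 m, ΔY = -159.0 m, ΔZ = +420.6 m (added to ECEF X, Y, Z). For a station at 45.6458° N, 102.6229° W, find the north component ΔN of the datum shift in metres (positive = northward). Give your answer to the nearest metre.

The local north axis is (−sin φ cos λ, −sin φ sin λ, cos φ), giving ΔN = 61.675 − 110.942 + 294.038 = 244.77 m.

ΔN = 245 m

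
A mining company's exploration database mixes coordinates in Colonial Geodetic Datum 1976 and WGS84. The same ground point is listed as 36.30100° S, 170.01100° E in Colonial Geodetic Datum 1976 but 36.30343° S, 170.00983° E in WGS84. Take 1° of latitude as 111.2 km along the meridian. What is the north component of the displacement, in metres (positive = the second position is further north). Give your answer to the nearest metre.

Δφ = -36.30343° − -36.30100° = -0.00243°; Δλ = 170.00983° − 170.01100° = -0.00117°.
ΔN = Δφ × 111200 = -270.2 m; ΔE = Δλ × 111200 × cos(-36.30100°) = -0.00117 × 111200 × 0.805918 = -104.9 m.

ΔN = -270 m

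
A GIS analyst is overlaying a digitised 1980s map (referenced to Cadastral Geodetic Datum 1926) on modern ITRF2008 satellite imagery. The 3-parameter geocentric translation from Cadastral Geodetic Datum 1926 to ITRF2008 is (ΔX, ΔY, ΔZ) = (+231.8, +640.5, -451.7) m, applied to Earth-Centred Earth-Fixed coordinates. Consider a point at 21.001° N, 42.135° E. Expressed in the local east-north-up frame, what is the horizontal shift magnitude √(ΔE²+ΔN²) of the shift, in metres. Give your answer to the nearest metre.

713 m

The local east axis at (φ, λ) is (−sin λ, cos λ, 0), so ΔE = −sin(42.135°)·231.8 + cos(42.135°)·640.5 = 319.46 m.
The local north axis is (−sin φ cos λ, −sin φ sin λ, cos φ), giving ΔN = -61.604 − 153.997 − 421.695 = -637.30 m.
Horizontal magnitude = √(ΔE² + ΔN²) = √(319.46² + (-637.30)²) = 712.88 m.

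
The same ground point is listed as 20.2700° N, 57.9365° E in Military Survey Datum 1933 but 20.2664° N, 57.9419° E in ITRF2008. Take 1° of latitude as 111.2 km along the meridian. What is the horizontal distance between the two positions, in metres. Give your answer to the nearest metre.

691 m

Δφ = 20.2664° − 20.2700° = -0.0036°; Δλ = 57.9419° − 57.9365° = +0.0054°.
ΔN = Δφ × 111200 = -400.3 m; ΔE = Δλ × 111200 × cos(20.2700°) = +0.0054 × 111200 × 0.938070 = 563.3 m.
Distance = √(ΔE² + ΔN²) = √(563.3² + (-400.3)²) = 691.1 m.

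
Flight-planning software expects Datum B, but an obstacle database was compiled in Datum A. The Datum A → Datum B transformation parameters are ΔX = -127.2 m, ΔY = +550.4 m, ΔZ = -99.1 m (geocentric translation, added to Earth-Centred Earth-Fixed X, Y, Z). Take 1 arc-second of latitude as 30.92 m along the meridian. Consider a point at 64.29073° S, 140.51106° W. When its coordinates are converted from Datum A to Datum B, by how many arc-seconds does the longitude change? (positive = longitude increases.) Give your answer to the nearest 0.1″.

Δλ = -37.7″

sin φ = -0.901007, cos φ = 0.433805, sin λ = -0.635929, cos λ = -0.771747.
East component: ΔE = −sin λ·ΔX + cos λ·ΔY = −(-0.635929)(-127.2) + (-0.771747)(550.4) = -505.66 m.
1° of latitude spans 3600 × 30.92 = 111312 m; at latitude φ, 1° of longitude spans that × cos φ = 48287.7 m, so Δλ = -505.66 / 48287.7 × 3600 = -37.699″.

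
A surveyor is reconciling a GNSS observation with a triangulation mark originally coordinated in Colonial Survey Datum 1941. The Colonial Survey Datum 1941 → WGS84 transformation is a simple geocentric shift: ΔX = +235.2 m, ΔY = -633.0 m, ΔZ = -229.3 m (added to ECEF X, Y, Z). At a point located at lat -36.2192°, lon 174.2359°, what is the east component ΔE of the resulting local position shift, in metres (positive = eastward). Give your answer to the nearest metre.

The local east axis at (φ, λ) is (−sin λ, cos λ, 0), so ΔE = −sin(174.2359°)·235.2 + cos(174.2359°)·(-633.0) = 606.18 m.

ΔE = 606 m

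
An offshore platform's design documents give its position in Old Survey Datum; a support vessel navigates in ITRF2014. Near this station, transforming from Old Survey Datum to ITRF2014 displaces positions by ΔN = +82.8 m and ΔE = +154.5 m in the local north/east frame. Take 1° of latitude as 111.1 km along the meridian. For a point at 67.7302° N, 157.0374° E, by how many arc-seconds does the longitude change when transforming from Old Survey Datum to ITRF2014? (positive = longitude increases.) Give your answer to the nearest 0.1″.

At latitude 67.7302°, cos φ = 0.378968.
1° of longitude at this latitude = 111.1 × cos φ = 42.10 km, so Δλ = 154.5 / 42103.4 = 0.0036695° = 13.210″.

Δλ = 13.2″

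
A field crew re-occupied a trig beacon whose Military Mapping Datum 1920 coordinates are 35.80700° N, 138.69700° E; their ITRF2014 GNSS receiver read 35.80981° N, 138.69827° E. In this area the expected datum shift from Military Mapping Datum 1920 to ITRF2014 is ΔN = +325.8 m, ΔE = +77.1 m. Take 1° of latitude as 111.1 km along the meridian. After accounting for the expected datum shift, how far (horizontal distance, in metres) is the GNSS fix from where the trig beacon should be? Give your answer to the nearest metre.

40 m

Observed coordinate differences: Δφ = +0.00281°, Δλ = +0.00127°.
Converting to metres (1° lat = 111100 m, cos φ = 0.810992): observed ΔN = 312.2 m, observed ΔE = 114.4 m.
Subtracting the expected shift leaves a residual of 312.2 − (325.8) = -13.6 m north and 114.4 − (77.1) = 37.3 m east.
Residual distance = √((-13.6)² + 37.3²) = 39.7 m.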